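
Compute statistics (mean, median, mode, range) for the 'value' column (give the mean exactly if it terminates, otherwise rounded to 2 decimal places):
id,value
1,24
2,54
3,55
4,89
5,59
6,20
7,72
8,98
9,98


Data: [24, 54, 55, 89, 59, 20, 72, 98, 98]
Count: 9
Sum: 569
Mean: 569/9 ≈ 63.22 (rounded to 2 decimal places)
Sorted: [20, 24, 54, 55, 59, 72, 89, 98, 98]
Median: 59.0
Mode: 98 (2 times)
Range: 98 - 20 = 78
Min: 20, Max: 98

mean≈63.22, median=59.0, mode=98, range=78


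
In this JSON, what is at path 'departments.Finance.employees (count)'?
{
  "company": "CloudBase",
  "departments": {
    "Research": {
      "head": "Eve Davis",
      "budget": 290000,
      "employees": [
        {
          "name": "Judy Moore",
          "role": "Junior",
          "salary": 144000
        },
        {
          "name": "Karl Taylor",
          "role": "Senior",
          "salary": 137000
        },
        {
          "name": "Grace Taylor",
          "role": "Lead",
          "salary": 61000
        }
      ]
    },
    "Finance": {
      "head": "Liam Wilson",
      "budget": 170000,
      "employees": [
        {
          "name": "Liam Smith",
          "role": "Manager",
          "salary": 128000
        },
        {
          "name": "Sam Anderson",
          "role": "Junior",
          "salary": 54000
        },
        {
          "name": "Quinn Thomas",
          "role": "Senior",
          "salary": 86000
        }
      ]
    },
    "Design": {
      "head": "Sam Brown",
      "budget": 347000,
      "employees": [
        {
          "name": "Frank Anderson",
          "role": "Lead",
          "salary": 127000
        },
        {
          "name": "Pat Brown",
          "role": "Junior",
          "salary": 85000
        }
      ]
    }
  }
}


Path: departments.Finance.employees (count)

Navigate:
  -> departments
  -> Finance
  -> employees (array, length 3)

3


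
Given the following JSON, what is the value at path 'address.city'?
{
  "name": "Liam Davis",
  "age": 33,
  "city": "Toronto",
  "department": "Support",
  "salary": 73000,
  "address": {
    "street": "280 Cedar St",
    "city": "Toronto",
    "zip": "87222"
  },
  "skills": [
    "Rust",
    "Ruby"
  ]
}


Query: address.city
Path: address -> city
Value: Toronto

Toronto


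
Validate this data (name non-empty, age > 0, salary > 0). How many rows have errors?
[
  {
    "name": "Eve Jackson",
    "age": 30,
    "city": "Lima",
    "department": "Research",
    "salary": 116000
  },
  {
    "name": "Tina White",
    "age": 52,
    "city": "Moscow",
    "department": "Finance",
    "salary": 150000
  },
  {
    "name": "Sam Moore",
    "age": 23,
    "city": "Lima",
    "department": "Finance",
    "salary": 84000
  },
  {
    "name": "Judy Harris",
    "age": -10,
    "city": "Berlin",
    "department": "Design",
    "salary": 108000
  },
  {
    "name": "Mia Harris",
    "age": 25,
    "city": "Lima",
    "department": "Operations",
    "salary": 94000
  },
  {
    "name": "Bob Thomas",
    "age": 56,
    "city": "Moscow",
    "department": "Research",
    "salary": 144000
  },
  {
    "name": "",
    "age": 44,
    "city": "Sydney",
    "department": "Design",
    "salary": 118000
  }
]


Validating 7 records:
Rules: name non-empty, age > 0, salary > 0

  Row 1 (Eve Jackson): OK
  Row 2 (Tina White): OK
  Row 3 (Sam Moore): OK
  Row 4 (Judy Harris): negative age: -10
  Row 5 (Mia Harris): OK
  Row 6 (Bob Thomas): OK
  Row 7 (???): empty name

Total errors: 2

2 errors


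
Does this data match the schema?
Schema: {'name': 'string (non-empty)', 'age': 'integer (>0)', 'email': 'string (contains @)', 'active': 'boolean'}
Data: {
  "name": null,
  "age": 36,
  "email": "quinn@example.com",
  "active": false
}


Validating each field against schema:
  name: FAIL (null is not a string)
  age: OK (positive integer)
  email: OK (string with @)
  active: OK (boolean)

Result: INVALID (1 error: name)

INVALID (1 error: name)


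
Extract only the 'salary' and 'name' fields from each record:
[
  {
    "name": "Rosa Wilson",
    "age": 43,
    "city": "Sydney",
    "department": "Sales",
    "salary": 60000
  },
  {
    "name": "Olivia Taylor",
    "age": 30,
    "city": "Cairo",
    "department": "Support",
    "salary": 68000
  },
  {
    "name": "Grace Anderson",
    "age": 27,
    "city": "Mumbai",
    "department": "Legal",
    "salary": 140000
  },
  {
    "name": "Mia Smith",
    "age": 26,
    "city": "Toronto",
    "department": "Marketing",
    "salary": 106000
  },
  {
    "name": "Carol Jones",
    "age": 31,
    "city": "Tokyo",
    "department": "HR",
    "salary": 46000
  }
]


Original: 5 records with fields: name, age, city, department, salary
Keep: ['salary', 'name']
Drop: ['age', 'city', 'department']
Result: 5 records, 2 fields each

[
  {
    "salary": 60000,
    "name": "Rosa Wilson"
  },
  {
    "salary": 68000,
    "name": "Olivia Taylor"
  },
  {
    "salary": 140000,
    "name": "Grace Anderson"
  },
  {
    "salary": 106000,
    "name": "Mia Smith"
  },
  {
    "salary": 46000,
    "name": "Carol Jones"
  }
]


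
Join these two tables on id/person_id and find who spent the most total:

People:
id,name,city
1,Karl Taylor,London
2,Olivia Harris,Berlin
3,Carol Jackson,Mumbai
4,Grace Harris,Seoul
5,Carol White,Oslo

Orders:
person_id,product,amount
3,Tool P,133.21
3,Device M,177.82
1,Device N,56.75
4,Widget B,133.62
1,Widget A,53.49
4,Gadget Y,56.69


Join on: people.id = orders.person_id

Joined rows:
  Carol Jackson (Mumbai) bought Tool P for $133.21
  Carol Jackson (Mumbai) bought Device M for $177.82
  Karl Taylor (London) bought Device N for $56.75
  Grace Harris (Seoul) bought Widget B for $133.62
  Karl Taylor (London) bought Widget A for $53.49
  Grace Harris (Seoul) bought Gadget Y for $56.69

Total per person:
  Carol Jackson: $311.03
  Grace Harris: $190.31
  Karl Taylor: $110.24

Top spender: Carol Jackson ($311.03)

Carol Jackson ($311.03)


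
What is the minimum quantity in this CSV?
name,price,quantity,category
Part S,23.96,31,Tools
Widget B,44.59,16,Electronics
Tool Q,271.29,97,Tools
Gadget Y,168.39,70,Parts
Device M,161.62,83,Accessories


Computing minimum quantity:
Values: [31, 16, 97, 70, 83]
Min = 16

16


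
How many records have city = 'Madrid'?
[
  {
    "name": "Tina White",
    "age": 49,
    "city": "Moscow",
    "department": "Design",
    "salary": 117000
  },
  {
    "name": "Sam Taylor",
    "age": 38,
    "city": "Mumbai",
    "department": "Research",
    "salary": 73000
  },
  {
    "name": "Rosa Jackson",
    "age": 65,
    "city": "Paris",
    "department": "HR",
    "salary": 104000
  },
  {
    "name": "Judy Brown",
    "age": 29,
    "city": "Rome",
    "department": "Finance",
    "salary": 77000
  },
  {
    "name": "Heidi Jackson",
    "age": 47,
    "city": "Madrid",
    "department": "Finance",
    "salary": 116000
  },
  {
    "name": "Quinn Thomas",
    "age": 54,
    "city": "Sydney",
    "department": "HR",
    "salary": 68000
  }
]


Data: 6 records
Condition: city = 'Madrid'

Checking each record:
  Tina White: Moscow
  Sam Taylor: Mumbai
  Rosa Jackson: Paris
  Judy Brown: Rome
  Heidi Jackson: Madrid MATCH
  Quinn Thomas: Sydney

Count: 1

1


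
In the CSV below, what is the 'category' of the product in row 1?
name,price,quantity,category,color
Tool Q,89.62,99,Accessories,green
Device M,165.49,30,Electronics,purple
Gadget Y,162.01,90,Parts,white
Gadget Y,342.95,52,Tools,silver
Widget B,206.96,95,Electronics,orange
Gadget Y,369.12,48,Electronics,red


Query: Row 1 ('Tool Q'), column 'category'
Value: Accessories

Accessories


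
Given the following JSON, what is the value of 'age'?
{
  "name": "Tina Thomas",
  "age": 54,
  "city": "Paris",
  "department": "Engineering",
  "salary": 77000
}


Looking up field 'age'
Value: 54

54


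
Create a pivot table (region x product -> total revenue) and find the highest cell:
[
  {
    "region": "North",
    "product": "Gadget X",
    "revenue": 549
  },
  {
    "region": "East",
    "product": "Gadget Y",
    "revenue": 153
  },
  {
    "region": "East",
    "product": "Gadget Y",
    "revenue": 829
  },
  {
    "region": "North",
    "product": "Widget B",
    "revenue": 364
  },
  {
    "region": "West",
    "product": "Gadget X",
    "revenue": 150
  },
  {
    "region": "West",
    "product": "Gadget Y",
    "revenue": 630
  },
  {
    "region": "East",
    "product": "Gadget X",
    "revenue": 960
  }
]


Pivot: region (rows) x product (columns) -> total revenue

     Gadget X      Gadget Y      Widget B    
East           960           982             0  
North          549             0           364  
West           150           630             0  

Highest: East / Gadget Y = $982

East / Gadget Y = $982


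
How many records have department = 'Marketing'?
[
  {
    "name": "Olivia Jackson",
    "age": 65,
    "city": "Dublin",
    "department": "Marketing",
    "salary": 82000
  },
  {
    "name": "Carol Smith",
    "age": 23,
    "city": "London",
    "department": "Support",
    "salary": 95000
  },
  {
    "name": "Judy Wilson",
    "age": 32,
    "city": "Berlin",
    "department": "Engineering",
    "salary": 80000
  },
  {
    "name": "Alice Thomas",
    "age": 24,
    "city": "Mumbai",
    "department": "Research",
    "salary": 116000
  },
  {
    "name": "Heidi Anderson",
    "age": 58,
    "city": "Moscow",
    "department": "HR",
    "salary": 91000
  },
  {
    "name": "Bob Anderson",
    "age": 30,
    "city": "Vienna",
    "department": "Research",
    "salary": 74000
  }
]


Data: 6 records
Condition: department = 'Marketing'

Checking each record:
  Olivia Jackson: Marketing MATCH
  Carol Smith: Support
  Judy Wilson: Engineering
  Alice Thomas: Research
  Heidi Anderson: HR
  Bob Anderson: Research

Count: 1

1


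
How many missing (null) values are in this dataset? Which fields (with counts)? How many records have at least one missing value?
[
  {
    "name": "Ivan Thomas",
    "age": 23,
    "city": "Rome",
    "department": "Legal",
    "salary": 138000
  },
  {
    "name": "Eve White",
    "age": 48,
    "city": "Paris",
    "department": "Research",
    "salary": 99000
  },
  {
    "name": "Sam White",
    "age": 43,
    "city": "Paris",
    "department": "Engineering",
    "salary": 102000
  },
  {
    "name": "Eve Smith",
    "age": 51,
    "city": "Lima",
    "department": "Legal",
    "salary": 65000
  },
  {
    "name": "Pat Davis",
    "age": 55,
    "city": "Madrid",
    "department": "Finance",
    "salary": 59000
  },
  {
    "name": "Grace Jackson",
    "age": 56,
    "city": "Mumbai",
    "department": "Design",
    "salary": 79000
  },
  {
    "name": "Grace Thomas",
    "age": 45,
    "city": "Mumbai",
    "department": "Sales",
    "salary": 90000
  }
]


Checking for missing (null) values in 7 records:

  Ivan Thomas: complete
  Eve White: complete
  Sam White: complete
  Eve Smith: complete
  Pat Davis: complete
  Grace Jackson: complete
  Grace Thomas: complete

Per field:
  name: 0 missing
  age: 0 missing
  city: 0 missing
  department: 0 missing
  salary: 0 missing

Total missing values: 0
Records with any missing: 0

0 missing values (none); 0 incomplete records


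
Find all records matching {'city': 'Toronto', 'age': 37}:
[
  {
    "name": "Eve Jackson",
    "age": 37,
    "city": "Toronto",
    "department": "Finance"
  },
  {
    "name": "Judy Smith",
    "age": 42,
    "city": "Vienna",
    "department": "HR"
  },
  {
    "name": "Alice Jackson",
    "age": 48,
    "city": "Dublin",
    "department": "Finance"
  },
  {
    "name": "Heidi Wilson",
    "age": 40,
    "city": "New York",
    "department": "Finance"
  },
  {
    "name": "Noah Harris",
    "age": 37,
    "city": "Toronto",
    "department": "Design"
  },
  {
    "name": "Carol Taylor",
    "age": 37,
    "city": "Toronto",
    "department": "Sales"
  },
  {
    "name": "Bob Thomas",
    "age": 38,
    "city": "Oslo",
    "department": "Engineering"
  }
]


Search criteria: {'city': 'Toronto', 'age': 37}

Checking 7 records:
  Eve Jackson: {city: Toronto, age: 37} <-- MATCH
  Judy Smith: {city: Vienna, age: 42}
  Alice Jackson: {city: Dublin, age: 48}
  Heidi Wilson: {city: New York, age: 40}
  Noah Harris: {city: Toronto, age: 37} <-- MATCH
  Carol Taylor: {city: Toronto, age: 37} <-- MATCH
  Bob Thomas: {city: Oslo, age: 38}

Matches: ["Eve Jackson", "Noah Harris", "Carol Taylor"]

["Eve Jackson", "Noah Harris", "Carol Taylor"]


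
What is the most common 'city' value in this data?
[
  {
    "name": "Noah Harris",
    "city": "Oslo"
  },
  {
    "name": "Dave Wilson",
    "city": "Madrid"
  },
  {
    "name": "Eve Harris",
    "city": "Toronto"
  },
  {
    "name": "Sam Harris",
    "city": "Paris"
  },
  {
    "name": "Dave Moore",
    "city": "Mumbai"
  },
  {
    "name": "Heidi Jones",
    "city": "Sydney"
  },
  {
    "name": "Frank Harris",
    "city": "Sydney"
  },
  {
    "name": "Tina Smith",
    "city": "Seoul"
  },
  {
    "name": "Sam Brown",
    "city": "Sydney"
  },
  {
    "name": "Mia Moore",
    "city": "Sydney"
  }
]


Counting 'city' values across 10 records:

  Sydney: 4 ####
  Oslo: 1 #
  Madrid: 1 #
  Toronto: 1 #
  Paris: 1 #
  Mumbai: 1 #
  Seoul: 1 #

Most common: Sydney (4 times)

Sydney (4 times)


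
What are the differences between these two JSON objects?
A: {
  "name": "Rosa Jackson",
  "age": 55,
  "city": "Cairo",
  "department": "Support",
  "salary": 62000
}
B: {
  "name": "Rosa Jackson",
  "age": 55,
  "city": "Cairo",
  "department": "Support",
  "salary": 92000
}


Comparing each field (in key order):
  name: same
  age: same
  city: same
  department: same
  salary: DIFFERENT
Differences:
  salary: 62000 -> 92000

1 field(s) changed

1 change: salary


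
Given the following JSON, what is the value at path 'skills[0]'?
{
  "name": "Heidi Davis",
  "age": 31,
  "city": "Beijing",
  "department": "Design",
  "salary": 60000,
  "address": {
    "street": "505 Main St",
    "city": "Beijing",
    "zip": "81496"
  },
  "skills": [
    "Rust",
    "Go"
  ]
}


Query: skills[0]
Path: skills -> first element
Value: Rust

Rust


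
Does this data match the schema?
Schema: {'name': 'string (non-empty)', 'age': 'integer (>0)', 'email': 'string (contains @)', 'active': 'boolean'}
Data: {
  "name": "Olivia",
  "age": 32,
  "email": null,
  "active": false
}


Validating each field against schema:
  name: OK (non-empty string)
  age: OK (positive integer)
  email: FAIL (null is not a string)
  active: OK (boolean)

Result: INVALID (1 error: email)

INVALID (1 error: email)


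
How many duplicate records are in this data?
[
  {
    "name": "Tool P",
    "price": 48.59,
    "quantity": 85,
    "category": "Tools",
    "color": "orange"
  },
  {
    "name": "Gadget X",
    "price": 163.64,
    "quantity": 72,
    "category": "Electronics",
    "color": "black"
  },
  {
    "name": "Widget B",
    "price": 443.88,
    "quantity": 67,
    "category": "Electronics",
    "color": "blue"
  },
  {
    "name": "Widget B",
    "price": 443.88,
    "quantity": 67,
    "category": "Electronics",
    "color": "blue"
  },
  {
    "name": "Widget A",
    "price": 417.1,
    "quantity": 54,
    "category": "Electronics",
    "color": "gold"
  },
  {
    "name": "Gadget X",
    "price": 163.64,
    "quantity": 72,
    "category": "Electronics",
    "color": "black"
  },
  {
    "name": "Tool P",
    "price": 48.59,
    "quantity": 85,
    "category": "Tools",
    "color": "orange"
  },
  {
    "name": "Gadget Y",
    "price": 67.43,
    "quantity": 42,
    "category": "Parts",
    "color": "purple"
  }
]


Checking 8 records for duplicates:

  Row 1: Tool P ($48.59, qty 85)
  Row 2: Gadget X ($163.64, qty 72)
  Row 3: Widget B ($443.88, qty 67)
  Row 4: Widget B ($443.88, qty 67) <-- DUPLICATE
  Row 5: Widget A ($417.1, qty 54)
  Row 6: Gadget X ($163.64, qty 72) <-- DUPLICATE
  Row 7: Tool P ($48.59, qty 85) <-- DUPLICATE
  Row 8: Gadget Y ($67.43, qty 42)

Duplicates found: 3
Unique records: 5

3 duplicates, 5 unique


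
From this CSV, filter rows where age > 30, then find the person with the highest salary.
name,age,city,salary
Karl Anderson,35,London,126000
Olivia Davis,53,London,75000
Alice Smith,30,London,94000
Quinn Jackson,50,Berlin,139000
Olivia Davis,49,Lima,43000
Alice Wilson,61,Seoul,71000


Filter: age > 30
Sort by: salary (descending)

Filtered records (5):
  Quinn Jackson, age 50, salary $139000
  Karl Anderson, age 35, salary $126000
  Olivia Davis, age 53, salary $75000
  Alice Wilson, age 61, salary $71000
  Olivia Davis, age 49, salary $43000

Highest salary: Quinn Jackson ($139000)

Quinn Jackson


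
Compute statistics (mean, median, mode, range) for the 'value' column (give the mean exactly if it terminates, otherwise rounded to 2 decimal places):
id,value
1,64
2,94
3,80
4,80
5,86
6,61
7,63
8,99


Data: [64, 94, 80, 80, 86, 61, 63, 99]
Count: 8
Sum: 627
Mean: 627/8 = 78.375
Sorted: [61, 63, 64, 80, 80, 86, 94, 99]
Median: 80.0
Mode: 80 (2 times)
Range: 99 - 61 = 38
Min: 61, Max: 99

mean=78.375, median=80.0, mode=80, range=38


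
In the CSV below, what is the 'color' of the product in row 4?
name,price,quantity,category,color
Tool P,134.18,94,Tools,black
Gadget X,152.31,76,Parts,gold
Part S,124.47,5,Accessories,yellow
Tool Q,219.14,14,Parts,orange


Query: Row 4 ('Tool Q'), column 'color'
Value: orange

orange


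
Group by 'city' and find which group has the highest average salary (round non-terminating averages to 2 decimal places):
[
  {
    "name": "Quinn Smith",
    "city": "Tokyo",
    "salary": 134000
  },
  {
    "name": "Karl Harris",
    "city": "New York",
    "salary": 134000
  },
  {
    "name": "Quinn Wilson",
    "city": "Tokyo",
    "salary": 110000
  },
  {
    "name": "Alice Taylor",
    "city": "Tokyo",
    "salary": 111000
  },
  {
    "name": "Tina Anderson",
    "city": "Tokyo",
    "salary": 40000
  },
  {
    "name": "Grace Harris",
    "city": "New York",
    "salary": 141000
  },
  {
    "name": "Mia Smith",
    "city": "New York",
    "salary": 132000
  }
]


Group by: city

Groups:
  New York: 3 people, avg salary = 407000/3 ≈ $135666.67
  Tokyo: 4 people, avg salary = 395000/4 = $98750

Highest average salary: New York (≈$135666.67)

New York (≈$135666.67)


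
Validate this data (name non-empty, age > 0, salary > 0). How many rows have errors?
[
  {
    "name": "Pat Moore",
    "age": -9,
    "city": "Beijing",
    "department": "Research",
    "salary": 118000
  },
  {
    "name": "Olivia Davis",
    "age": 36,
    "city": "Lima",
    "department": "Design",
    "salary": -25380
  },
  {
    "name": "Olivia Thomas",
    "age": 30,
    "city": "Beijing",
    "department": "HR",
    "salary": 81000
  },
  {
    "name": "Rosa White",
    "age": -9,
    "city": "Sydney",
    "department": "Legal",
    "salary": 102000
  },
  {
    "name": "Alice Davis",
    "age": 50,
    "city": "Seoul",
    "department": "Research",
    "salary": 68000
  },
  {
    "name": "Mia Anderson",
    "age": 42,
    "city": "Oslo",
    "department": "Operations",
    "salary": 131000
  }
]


Validating 6 records:
Rules: name non-empty, age > 0, salary > 0

  Row 1 (Pat Moore): negative age: -9
  Row 2 (Olivia Davis): negative salary: -25380
  Row 3 (Olivia Thomas): OK
  Row 4 (Rosa White): negative age: -9
  Row 5 (Alice Davis): OK
  Row 6 (Mia Anderson): OK

Total errors: 3

3 errors


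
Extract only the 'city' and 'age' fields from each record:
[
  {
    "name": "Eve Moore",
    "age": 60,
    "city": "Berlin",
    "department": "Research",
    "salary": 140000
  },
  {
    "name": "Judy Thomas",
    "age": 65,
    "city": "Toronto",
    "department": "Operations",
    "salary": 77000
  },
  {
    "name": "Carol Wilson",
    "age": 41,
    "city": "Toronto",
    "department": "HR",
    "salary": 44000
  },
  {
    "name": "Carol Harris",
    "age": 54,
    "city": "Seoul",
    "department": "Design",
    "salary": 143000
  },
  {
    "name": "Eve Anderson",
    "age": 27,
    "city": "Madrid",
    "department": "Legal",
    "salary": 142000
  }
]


Original: 5 records with fields: name, age, city, department, salary
Keep: ['city', 'age']
Drop: ['name', 'department', 'salary']
Result: 5 records, 2 fields each

[
  {
    "city": "Berlin",
    "age": 60
  },
  {
    "city": "Toronto",
    "age": 65
  },
  {
    "city": "Toronto",
    "age": 41
  },
  {
    "city": "Seoul",
    "age": 54
  },
  {
    "city": "Madrid",
    "age": 27
  }
]


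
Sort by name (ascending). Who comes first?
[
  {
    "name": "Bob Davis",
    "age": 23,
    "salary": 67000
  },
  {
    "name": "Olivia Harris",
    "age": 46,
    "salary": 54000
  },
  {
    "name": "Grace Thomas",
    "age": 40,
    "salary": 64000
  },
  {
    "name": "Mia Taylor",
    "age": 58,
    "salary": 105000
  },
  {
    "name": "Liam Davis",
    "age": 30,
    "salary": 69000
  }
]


Sort by: name (ascending)

Sorted order:
  1. Bob Davis (name = Bob Davis)
  2. Grace Thomas (name = Grace Thomas)
  3. Liam Davis (name = Liam Davis)
  4. Mia Taylor (name = Mia Taylor)
  5. Olivia Harris (name = Olivia Harris)

First: Bob Davis

Bob Davis


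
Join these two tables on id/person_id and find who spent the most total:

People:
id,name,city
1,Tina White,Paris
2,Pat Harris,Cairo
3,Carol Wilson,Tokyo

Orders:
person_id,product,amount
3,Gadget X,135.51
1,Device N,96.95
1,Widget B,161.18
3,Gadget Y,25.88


Join on: people.id = orders.person_id

Joined rows:
  Carol Wilson (Tokyo) bought Gadget X for $135.51
  Tina White (Paris) bought Device N for $96.95
  Tina White (Paris) bought Widget B for $161.18
  Carol Wilson (Tokyo) bought Gadget Y for $25.88

Total per person:
  Tina White: $258.13
  Carol Wilson: $161.39

Top spender: Tina White ($258.13)

Tina White ($258.13)


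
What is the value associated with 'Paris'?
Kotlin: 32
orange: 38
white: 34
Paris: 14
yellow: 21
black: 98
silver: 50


Looking up key 'Paris'
Value: 14

14


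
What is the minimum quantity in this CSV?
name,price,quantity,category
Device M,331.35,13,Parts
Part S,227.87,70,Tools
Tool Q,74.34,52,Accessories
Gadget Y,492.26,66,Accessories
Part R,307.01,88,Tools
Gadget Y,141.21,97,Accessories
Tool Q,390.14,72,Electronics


Computing minimum quantity:
Values: [13, 70, 52, 66, 88, 97, 72]
Min = 13

13


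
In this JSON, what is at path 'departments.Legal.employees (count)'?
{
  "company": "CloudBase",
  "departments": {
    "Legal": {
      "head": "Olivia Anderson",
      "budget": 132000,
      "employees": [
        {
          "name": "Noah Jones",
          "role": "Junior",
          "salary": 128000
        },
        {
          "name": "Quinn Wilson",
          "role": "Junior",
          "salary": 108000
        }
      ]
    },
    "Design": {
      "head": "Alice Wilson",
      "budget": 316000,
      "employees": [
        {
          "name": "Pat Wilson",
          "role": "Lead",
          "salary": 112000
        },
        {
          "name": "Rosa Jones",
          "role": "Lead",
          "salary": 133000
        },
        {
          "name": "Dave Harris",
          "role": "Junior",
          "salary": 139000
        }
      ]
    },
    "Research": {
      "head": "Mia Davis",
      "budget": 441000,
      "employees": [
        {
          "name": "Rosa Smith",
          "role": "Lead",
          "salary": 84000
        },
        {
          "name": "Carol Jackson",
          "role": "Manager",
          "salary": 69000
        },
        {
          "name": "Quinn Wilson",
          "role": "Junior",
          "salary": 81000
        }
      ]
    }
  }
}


Path: departments.Legal.employees (count)

Navigate:
  -> departments
  -> Legal
  -> employees (array, length 2)

2


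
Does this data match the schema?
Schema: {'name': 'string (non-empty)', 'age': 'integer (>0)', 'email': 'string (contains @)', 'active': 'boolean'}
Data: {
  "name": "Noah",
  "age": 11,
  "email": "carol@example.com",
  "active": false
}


Validating each field against schema:
  name: OK (non-empty string)
  age: OK (positive integer)
  email: OK (string with @)
  active: OK (boolean)

Result: VALID

VALID


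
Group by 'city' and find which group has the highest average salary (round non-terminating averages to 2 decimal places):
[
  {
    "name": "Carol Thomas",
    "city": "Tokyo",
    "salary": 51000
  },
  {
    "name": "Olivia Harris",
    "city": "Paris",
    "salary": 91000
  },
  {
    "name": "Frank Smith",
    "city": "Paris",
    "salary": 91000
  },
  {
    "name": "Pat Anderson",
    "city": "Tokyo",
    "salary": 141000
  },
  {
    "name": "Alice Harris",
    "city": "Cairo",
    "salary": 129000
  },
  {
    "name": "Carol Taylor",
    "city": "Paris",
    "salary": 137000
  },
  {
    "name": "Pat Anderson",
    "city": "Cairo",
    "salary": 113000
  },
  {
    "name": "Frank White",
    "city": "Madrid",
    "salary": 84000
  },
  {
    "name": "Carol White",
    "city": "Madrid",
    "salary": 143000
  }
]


Group by: city

Groups:
  Cairo: 2 people, avg salary = 242000/2 = $121000
  Madrid: 2 people, avg salary = 227000/2 = $113500
  Paris: 3 people, avg salary = 319000/3 ≈ $106333.33
  Tokyo: 2 people, avg salary = 192000/2 = $96000

Highest average salary: Cairo ($121000)

Cairo ($121000)


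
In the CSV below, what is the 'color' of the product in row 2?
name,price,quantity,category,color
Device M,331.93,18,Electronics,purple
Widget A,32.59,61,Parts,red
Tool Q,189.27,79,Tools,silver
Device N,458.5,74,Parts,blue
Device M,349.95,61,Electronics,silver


Query: Row 2 ('Widget A'), column 'color'
Value: red

red


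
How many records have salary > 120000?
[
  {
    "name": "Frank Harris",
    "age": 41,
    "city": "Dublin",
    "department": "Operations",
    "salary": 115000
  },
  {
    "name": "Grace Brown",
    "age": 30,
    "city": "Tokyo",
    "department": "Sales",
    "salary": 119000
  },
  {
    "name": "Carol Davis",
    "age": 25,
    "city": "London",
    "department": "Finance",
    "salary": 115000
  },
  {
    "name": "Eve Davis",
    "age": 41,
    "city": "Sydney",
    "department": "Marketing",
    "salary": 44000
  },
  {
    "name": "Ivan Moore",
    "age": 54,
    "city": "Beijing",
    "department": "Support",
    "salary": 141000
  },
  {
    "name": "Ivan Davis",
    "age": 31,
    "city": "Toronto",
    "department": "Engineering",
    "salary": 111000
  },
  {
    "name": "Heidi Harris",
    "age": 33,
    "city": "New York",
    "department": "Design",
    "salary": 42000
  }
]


Data: 7 records
Condition: salary > 120000

Checking each record:
  Frank Harris: 115000
  Grace Brown: 119000
  Carol Davis: 115000
  Eve Davis: 44000
  Ivan Moore: 141000 MATCH
  Ivan Davis: 111000
  Heidi Harris: 42000

Count: 1

1


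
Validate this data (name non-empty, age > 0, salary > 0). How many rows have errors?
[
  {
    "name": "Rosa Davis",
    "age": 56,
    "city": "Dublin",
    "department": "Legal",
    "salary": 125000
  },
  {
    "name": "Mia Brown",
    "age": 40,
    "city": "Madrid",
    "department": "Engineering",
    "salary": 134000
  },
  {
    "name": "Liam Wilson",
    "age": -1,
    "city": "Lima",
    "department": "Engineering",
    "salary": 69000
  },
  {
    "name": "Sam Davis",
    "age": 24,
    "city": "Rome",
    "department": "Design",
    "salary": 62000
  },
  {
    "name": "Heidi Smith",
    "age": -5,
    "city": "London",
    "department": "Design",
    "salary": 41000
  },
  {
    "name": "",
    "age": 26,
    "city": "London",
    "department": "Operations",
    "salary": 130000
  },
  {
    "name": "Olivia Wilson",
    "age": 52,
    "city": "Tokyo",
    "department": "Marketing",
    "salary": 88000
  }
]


Validating 7 records:
Rules: name non-empty, age > 0, salary > 0

  Row 1 (Rosa Davis): OK
  Row 2 (Mia Brown): OK
  Row 3 (Liam Wilson): negative age: -1
  Row 4 (Sam Davis): OK
  Row 5 (Heidi Smith): negative age: -5
  Row 6 (???): empty name
  Row 7 (Olivia Wilson): OK

Total errors: 3

3 errors


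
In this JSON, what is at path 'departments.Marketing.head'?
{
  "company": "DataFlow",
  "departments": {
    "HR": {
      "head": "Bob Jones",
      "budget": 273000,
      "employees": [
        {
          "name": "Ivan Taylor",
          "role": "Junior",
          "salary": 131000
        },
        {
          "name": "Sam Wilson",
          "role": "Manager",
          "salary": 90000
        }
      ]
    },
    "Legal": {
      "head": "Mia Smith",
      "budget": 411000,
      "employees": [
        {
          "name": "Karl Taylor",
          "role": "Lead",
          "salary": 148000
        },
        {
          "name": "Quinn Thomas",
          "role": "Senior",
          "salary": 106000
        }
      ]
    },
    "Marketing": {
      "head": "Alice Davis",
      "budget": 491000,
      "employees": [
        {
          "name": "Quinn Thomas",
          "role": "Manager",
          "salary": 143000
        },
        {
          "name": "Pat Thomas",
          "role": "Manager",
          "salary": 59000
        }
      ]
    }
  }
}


Path: departments.Marketing.head

Navigate:
  -> departments
  -> Marketing
  -> head = 'Alice Davis'

Alice Davis


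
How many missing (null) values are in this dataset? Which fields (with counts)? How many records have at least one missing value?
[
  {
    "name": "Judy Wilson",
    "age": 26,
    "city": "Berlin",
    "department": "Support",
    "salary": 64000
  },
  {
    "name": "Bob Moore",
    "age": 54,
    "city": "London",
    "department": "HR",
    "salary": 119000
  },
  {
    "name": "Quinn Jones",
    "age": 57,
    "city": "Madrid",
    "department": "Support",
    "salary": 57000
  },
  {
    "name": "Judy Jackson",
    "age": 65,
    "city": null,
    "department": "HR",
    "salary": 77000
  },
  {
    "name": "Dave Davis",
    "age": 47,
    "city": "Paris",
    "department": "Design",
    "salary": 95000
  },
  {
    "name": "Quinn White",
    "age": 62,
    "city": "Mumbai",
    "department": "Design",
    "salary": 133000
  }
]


Checking for missing (null) values in 6 records:

  Judy Wilson: complete
  Bob Moore: complete
  Quinn Jones: complete
  Judy Jackson: city
  Dave Davis: complete
  Quinn White: complete

Per field:
  name: 0 missing
  age: 0 missing
  city: 1 missing
  department: 0 missing
  salary: 0 missing

Total missing values: 1
Records with any missing: 1

1 missing values (city: 1); 1 incomplete records


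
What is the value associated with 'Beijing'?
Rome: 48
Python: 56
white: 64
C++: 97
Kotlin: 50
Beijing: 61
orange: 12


Looking up key 'Beijing'
Value: 61

61


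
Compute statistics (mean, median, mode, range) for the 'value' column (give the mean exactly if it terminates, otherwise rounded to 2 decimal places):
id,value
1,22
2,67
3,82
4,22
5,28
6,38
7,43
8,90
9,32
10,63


Data: [22, 67, 82, 22, 28, 38, 43, 90, 32, 63]
Count: 10
Sum: 487
Mean: 487/10 = 48.7
Sorted: [22, 22, 28, 32, 38, 43, 63, 67, 82, 90]
Median: 40.5
Mode: 22 (2 times)
Range: 90 - 22 = 68
Min: 22, Max: 90

mean=48.7, median=40.5, mode=22, range=68


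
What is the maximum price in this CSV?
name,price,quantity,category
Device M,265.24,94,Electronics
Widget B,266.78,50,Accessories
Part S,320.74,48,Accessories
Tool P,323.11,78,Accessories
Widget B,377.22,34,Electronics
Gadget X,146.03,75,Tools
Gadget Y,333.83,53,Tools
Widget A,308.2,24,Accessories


Computing maximum price:
Values: [265.24, 266.78, 320.74, 323.11, 377.22, 146.03, 333.83, 308.2]
Max = 377.22

377.22


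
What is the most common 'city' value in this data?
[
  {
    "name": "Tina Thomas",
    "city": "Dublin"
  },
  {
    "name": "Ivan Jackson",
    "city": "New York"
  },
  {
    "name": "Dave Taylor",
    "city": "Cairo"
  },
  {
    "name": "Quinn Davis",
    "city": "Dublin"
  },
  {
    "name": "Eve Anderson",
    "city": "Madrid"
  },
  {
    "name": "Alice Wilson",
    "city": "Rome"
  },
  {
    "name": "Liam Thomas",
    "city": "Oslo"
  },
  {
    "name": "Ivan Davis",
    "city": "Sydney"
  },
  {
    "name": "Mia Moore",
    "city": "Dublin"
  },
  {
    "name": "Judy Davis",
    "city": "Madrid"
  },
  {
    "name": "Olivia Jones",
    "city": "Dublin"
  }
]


Counting 'city' values across 11 records:

  Dublin: 4 ####
  Madrid: 2 ##
  New York: 1 #
  Cairo: 1 #
  Rome: 1 #
  Oslo: 1 #
  Sydney: 1 #

Most common: Dublin (4 times)

Dublin (4 times)


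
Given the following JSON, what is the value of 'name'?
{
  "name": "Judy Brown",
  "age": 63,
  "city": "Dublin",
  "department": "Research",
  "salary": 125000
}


Looking up field 'name'
Value: Judy Brown

Judy Brown


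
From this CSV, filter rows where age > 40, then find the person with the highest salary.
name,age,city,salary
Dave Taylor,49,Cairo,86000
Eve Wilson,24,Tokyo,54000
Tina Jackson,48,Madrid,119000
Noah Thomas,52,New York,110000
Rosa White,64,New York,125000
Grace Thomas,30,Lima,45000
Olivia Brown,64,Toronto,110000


Filter: age > 40
Sort by: salary (descending)

Filtered records (5):
  Rosa White, age 64, salary $125000
  Tina Jackson, age 48, salary $119000
  Noah Thomas, age 52, salary $110000
  Olivia Brown, age 64, salary $110000
  Dave Taylor, age 49, salary $86000

Highest salary: Rosa White ($125000)

Rosa White


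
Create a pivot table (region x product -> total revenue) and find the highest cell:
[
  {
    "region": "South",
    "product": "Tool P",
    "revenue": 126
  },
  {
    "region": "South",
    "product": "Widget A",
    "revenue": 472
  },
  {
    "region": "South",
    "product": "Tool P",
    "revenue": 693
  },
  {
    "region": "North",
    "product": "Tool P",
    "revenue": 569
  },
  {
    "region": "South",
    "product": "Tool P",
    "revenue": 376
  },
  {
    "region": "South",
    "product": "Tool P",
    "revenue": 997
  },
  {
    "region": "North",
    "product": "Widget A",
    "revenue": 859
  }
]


Pivot: region (rows) x product (columns) -> total revenue

     Tool P        Widget A    
North          569           859  
South         2192           472  

Highest: South / Tool P = $2192

South / Tool P = $2192


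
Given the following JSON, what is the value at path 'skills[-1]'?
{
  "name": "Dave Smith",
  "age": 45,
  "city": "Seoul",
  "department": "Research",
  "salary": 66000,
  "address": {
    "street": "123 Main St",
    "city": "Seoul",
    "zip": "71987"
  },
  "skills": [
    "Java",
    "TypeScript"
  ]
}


Query: skills[-1]
Path: skills -> last element
Value: TypeScript

TypeScript


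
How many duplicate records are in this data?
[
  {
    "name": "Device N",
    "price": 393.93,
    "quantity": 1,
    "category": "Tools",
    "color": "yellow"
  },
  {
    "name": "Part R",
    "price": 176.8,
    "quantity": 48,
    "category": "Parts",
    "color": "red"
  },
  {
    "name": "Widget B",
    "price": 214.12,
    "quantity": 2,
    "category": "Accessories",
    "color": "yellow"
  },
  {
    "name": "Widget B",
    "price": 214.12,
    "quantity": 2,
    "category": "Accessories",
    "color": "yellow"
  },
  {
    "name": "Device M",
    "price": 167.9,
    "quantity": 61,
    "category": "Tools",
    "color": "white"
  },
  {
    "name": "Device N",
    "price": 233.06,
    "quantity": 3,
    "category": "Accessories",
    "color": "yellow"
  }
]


Checking 6 records for duplicates:

  Row 1: Device N ($393.93, qty 1)
  Row 2: Part R ($176.8, qty 48)
  Row 3: Widget B ($214.12, qty 2)
  Row 4: Widget B ($214.12, qty 2) <-- DUPLICATE
  Row 5: Device M ($167.9, qty 61)
  Row 6: Device N ($233.06, qty 3)

Duplicates found: 1
Unique records: 5

1 duplicates, 5 unique


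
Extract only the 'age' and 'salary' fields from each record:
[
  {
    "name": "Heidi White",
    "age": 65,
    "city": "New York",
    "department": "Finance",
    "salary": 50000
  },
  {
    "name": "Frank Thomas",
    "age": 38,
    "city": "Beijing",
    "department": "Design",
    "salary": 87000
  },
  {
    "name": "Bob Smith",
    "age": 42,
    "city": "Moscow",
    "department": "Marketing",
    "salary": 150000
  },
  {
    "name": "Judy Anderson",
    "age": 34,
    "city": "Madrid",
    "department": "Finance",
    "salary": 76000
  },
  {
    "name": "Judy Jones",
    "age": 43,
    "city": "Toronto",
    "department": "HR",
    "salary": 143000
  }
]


Original: 5 records with fields: name, age, city, department, salary
Keep: ['age', 'salary']
Drop: ['name', 'city', 'department']
Result: 5 records, 2 fields each

[
  {
    "age": 65,
    "salary": 50000
  },
  {
    "age": 38,
    "salary": 87000
  },
  {
    "age": 42,
    "salary": 150000
  },
  {
    "age": 34,
    "salary": 76000
  },
  {
    "age": 43,
    "salary": 143000
  }
]


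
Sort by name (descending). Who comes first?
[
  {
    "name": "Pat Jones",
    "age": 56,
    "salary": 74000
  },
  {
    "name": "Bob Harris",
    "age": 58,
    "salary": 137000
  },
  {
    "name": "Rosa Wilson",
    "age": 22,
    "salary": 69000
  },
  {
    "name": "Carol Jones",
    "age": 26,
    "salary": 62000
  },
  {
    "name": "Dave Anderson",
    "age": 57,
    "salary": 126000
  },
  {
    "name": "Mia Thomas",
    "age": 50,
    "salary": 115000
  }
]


Sort by: name (descending)

Sorted order:
  1. Rosa Wilson (name = Rosa Wilson)
  2. Pat Jones (name = Pat Jones)
  3. Mia Thomas (name = Mia Thomas)
  4. Dave Anderson (name = Dave Anderson)
  5. Carol Jones (name = Carol Jones)
  6. Bob Harris (name = Bob Harris)

First: Rosa Wilson

Rosa Wilson


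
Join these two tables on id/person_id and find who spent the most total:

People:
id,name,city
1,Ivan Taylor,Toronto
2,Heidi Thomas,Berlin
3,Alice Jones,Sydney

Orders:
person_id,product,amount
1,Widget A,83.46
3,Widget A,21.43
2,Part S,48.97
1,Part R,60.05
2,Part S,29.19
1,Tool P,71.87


Join on: people.id = orders.person_id

Joined rows:
  Ivan Taylor (Toronto) bought Widget A for $83.46
  Alice Jones (Sydney) bought Widget A for $21.43
  Heidi Thomas (Berlin) bought Part S for $48.97
  Ivan Taylor (Toronto) bought Part R for $60.05
  Heidi Thomas (Berlin) bought Part S for $29.19
  Ivan Taylor (Toronto) bought Tool P for $71.87

Total per person:
  Ivan Taylor: $215.38
  Heidi Thomas: $78.16
  Alice Jones: $21.43

Top spender: Ivan Taylor ($215.38)

Ivan Taylor ($215.38)


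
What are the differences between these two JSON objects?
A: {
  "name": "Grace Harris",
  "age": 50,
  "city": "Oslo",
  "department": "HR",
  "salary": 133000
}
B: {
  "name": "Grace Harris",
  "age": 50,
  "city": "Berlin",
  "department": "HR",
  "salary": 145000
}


Comparing each field (in key order):
  name: same
  age: same
  city: DIFFERENT
  department: same
  salary: DIFFERENT
Differences:
  city: Oslo -> Berlin
  salary: 133000 -> 145000

2 field(s) changed

2 changes: city, salary


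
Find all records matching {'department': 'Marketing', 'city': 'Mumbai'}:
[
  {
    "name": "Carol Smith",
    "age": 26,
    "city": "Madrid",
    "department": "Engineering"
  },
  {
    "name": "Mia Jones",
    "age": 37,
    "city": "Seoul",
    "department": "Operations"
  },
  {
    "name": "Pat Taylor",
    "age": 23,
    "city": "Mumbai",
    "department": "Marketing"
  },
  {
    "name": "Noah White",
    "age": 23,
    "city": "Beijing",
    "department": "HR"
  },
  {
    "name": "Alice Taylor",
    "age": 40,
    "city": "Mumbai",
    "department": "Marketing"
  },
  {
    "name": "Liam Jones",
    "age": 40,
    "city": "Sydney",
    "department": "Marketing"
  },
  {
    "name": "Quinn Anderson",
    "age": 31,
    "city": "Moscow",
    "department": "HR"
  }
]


Search criteria: {'department': 'Marketing', 'city': 'Mumbai'}

Checking 7 records:
  Carol Smith: {department: Engineering, city: Madrid}
  Mia Jones: {department: Operations, city: Seoul}
  Pat Taylor: {department: Marketing, city: Mumbai} <-- MATCH
  Noah White: {department: HR, city: Beijing}
  Alice Taylor: {department: Marketing, city: Mumbai} <-- MATCH
  Liam Jones: {department: Marketing, city: Sydney}
  Quinn Anderson: {department: HR, city: Moscow}

Matches: ["Pat Taylor", "Alice Taylor"]

["Pat Taylor", "Alice Taylor"]


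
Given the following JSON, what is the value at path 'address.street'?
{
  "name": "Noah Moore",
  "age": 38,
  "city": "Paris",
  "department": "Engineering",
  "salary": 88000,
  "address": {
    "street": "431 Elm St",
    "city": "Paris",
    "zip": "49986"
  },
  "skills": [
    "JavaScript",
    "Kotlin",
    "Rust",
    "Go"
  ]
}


Query: address.street
Path: address -> street
Value: 431 Elm St

431 Elm St
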